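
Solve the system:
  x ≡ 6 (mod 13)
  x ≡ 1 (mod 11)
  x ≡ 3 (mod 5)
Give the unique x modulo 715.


Moduli 13, 11, 5 are pairwise coprime; by CRT there is a unique solution modulo M = 13 · 11 · 5 = 715.
Solve pairwise, accumulating the modulus:
  Start with x ≡ 6 (mod 13).
  Combine with x ≡ 1 (mod 11): since gcd(13, 11) = 1, we get a unique residue mod 143.
    Write x = 6 + 13·t and substitute into x ≡ 1 (mod 11): 13·t ≡ 1 − 6 = -5 (mod 11).
    Reduce coefficients mod 11: 2·t ≡ 6 (mod 11).
    The inverse of 2 mod 11 is 6 (since 2·6 = 12 = 1·11 + 1), so t ≡ 6·6 = 36 ≡ 3 (mod 11).
    Then x = 6 + 13·3 = 45, valid modulo lcm(13, 11) = 143: x ≡ 45 (mod 143).
  Combine with x ≡ 3 (mod 5): since gcd(143, 5) = 1, we get a unique residue mod 715.
    Write x = 45 + 143·t and substitute into x ≡ 3 (mod 5): 143·t ≡ 3 − 45 = -42 (mod 5).
    Reduce coefficients mod 5: 3·t ≡ 3 (mod 5).
    The inverse of 3 mod 5 is 2 (since 3·2 = 6 = 1·5 + 1), so t ≡ 2·3 = 6 ≡ 1 (mod 5).
    Then x = 45 + 143·1 = 188, valid modulo lcm(143, 5) = 715: x ≡ 188 (mod 715).
Verify: 188 mod 13 = 6 ✓, 188 mod 11 = 1 ✓, 188 mod 5 = 3 ✓.

x ≡ 188 (mod 715).


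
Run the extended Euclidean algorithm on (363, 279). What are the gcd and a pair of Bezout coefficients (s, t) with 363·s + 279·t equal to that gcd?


Euclidean algorithm on (363, 279) — divide until remainder is 0:
  363 = 1 · 279 + 84
  279 = 3 · 84 + 27
  84 = 3 · 27 + 3
  27 = 9 · 3 + 0
gcd(363, 279) = 3.
Track Bezout coefficients alongside the remainders: start with r₀ = 363 = a·1 + b·0 (s = 1, t = 0) and r₁ = 279 = a·0 + b·1 (s = 0, t = 1); each new remainder r_{k+1} = r_{k-1} − q_k·r_k inherits s_{k+1} = s_{k-1} − q_k·s_k, t_{k+1} = t_{k-1} − q_k·t_k, so r_k = a·s_k + b·t_k at every step:
  q = 1: r = 84, s = 1 − 1·0 = 1, t = 0 − 1·1 = -1  (check: 363·1 + 279·(-1) = 84)
  q = 3: r = 27, s = 0 − 3·1 = -3, t = 1 − 3·(-1) = 4  (check: 363·(-3) + 279·4 = 27)
  q = 3: r = 3, s = 1 − 3·(-3) = 10, t = -1 − 3·4 = -13  (check: 363·10 + 279·(-13) = 3)
The row with r = 3 (the gcd) gives the Bezout coefficients s = 10, t = -13.
Result: 363 · (10) + 279 · (-13) = 3.

gcd(363, 279) = 3; s = 10, t = -13 (check: 363·10 + 279·(-13) = 3).


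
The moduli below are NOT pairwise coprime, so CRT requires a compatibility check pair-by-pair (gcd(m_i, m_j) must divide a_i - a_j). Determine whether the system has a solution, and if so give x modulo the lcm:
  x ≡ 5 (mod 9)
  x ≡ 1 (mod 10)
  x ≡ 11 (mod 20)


Moduli 9, 10, 20 are not pairwise coprime, so CRT works modulo lcm(m_i) when all pairwise compatibility conditions hold.
Pairwise compatibility: gcd(m_i, m_j) must divide a_i - a_j for every pair.
Merge one congruence at a time:
  Start: x ≡ 5 (mod 9).
  Combine with x ≡ 1 (mod 10): gcd(9, 10) = 1; 1 - 5 = -4, which IS divisible by 1, so compatible.
    Write x = 5 + 9·t and substitute into x ≡ 1 (mod 10): 9·t ≡ 1 − 5 = -4 (mod 10).
    Reduce coefficients mod 10: 9·t ≡ 6 (mod 10).
    The inverse of 9 mod 10 is 9 (since 9·9 = 81 = 8·10 + 1), so t ≡ 9·6 = 54 ≡ 4 (mod 10).
    Then x = 5 + 9·4 = 41, valid modulo lcm(9, 10) = 90: x ≡ 41 (mod 90).
  Combine with x ≡ 11 (mod 20): gcd(90, 20) = 10; 11 - 41 = -30, which IS divisible by 10, so compatible.
    Write x = 41 + 90·t and substitute into x ≡ 11 (mod 20): 90·t ≡ 11 − 41 = -30 (mod 20).
    Divide the congruence (and modulus) by g = 10: 9·t ≡ -3 (mod 2).
    Reduce coefficients mod 2: 1·t ≡ 1 (mod 2).
    So t ≡ 1 (mod 2).
    Then x = 41 + 90·1 = 131, valid modulo lcm(90, 20) = 180: x ≡ 131 (mod 180).
Verify: 131 mod 9 = 5, 131 mod 10 = 1, 131 mod 20 = 11.

x ≡ 131 (mod 180).


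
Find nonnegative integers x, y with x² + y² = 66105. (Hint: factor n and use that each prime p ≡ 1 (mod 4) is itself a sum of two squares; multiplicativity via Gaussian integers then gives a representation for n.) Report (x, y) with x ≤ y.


Step 1: Factor n = 66105 = 3^2 · 5 · 13 · 113.
Step 2: Check the mod-4 condition on each prime factor: 3 ≡ 3 (mod 4), exponent 2 (must be even); 5 ≡ 1 (mod 4), exponent 1; 13 ≡ 1 (mod 4), exponent 1; 113 ≡ 1 (mod 4), exponent 1.
All primes ≡ 3 (mod 4) appear to even exponent (or don't appear), so by the two-squares theorem n IS expressible as a sum of two squares.
Step 3: Build a representation. Group n = k² · m with k = 3 and m = 5 · 13 · 113 = 7345 (a product of primes ≡ 1 (mod 4)); a representation of m scales to one of n via (k·x)² + (k·y)² = k²(x² + y²). Each prime p ≡ 1 (mod 4) is itself a sum of two squares; find a² by testing p − a² for a perfect square:
  5: 5 − 1² = 4 = 2² ⇒ 5 = 1² + 2².
  13: 13 − 1² = 12, 13 − 2² = 9 = 3² ⇒ 13 = 2² + 3².
  113: 113 − 1² = 112, 113 − 2² = 109, 113 − 3² = 104, 113 − 4² = 97, 113 − 5² = 88, 113 − 6² = 77, 113 − 7² = 64 = 8² ⇒ 113 = 7² + 8².
  Combine using the Brahmagupta–Fibonacci identity (a² + b²)(c² + d²) = (ac − bd)² + (ad + bc)² = (ac + bd)² + (ad − bc)²:
  5 · 13 = 65: from (1² + 2²)(2² + 3²), take (1·2 − 2·3, 1·3 + 2·2) = (2 − 6, 3 + 4) = (-4, 7); dropping signs (only squares matter) gives (4, 7); check 4² + 7² = 16 + 49 = 65 ✓.
  65 · 113 = 7345: from (4² + 7²)(7² + 8²), take (4·7 − 7·8, 4·8 + 7·7) = (28 − 56, 32 + 49) = (-28, 81); dropping signs (only squares matter) gives (28, 81); check 28² + 81² = 784 + 6561 = 7345 ✓.
  Scale by k = 3: (3·28, 3·81) = (84, 243).
Step 4: Order so x ≤ y and verify: 84² + 243² = 7056 + 59049 = 66105 = n. ✓

n = 66105 = 84² + 243² (one valid representation with x ≤ y).


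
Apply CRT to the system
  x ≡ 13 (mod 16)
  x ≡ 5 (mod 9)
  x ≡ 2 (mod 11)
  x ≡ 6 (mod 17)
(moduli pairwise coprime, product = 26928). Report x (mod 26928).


Product of moduli M = 16 · 9 · 11 · 17 = 26928.
Merge one congruence at a time:
  Start: x ≡ 13 (mod 16).
  Combine with x ≡ 5 (mod 9); new modulus lcm = 144.
    Write x = 13 + 16·t and substitute into x ≡ 5 (mod 9): 16·t ≡ 5 − 13 = -8 (mod 9).
    Reduce coefficients mod 9: 7·t ≡ 1 (mod 9).
    The inverse of 7 mod 9 is 4 (since 7·4 = 28 = 3·9 + 1), so t ≡ 4·1 = 4 ≡ 4 (mod 9).
    Then x = 13 + 16·4 = 77, valid modulo lcm(16, 9) = 144: x ≡ 77 (mod 144).
  Combine with x ≡ 2 (mod 11); new modulus lcm = 1584.
    Write x = 77 + 144·t and substitute into x ≡ 2 (mod 11): 144·t ≡ 2 − 77 = -75 (mod 11).
    Reduce coefficients mod 11: 1·t ≡ 2 (mod 11).
    So t ≡ 2 (mod 11).
    Then x = 77 + 144·2 = 365, valid modulo lcm(144, 11) = 1584: x ≡ 365 (mod 1584).
  Combine with x ≡ 6 (mod 17); new modulus lcm = 26928.
    Write x = 365 + 1584·t and substitute into x ≡ 6 (mod 17): 1584·t ≡ 6 − 365 = -359 (mod 17).
    Reduce coefficients mod 17: 3·t ≡ 15 (mod 17).
    The inverse of 3 mod 17 is 6 (since 3·6 = 18 = 1·17 + 1), so t ≡ 6·15 = 90 ≡ 5 (mod 17).
    Then x = 365 + 1584·5 = 8285, valid modulo lcm(1584, 17) = 26928: x ≡ 8285 (mod 26928).
Verify against each original: 8285 mod 16 = 13, 8285 mod 9 = 5, 8285 mod 11 = 2, 8285 mod 17 = 6.

x ≡ 8285 (mod 26928).


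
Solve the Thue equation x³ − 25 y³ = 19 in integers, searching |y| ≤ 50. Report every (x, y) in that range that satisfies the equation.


The equation is x³ - 25y³ = 19. For fixed y, x³ = 25·y³ + 19, so a solution requires the RHS to be a perfect cube.
Strategy: iterate y from -50 to 50, compute RHS = 25·y³ + 19, and check whether it is a (positive or negative) perfect cube.
Check small values of y:
  y = 0: RHS = 19 is not a perfect cube.
  y = 1: RHS = 44 is not a perfect cube.
  y = -1: RHS = -6 is not a perfect cube.
  y = 2: RHS = 219 is not a perfect cube.
  y = -2: RHS = -181 is not a perfect cube.
  y = 3: RHS = 694 is not a perfect cube.
  y = -3: RHS = -656 is not a perfect cube.
Continuing the search up to |y| = 50 finds no solutions either.
No (x, y) in the scanned range satisfies the equation.

No integer solutions with |y| ≤ 50.


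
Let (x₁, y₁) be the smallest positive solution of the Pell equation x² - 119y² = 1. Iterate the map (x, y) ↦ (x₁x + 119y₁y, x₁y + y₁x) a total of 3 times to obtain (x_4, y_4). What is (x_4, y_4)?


Step 1: Find the fundamental solution (x₁, y₁) of x² - 119y² = 1.
  Expand √119 as a continued fraction. a₀ = ⌊√119⌋ = 10; iterate m_{k+1} = d_k·a_k − m_k, d_{k+1} = (119 − m_{k+1}²)/d_k, a_{k+1} = ⌊(a₀ + m_{k+1})/d_{k+1}⌋ (starting m₀ = 0, d₀ = 1), with convergents p_k = a_k·p_{k-1} + p_{k-2}, q_k = a_k·q_{k-1} + q_{k-2} (p₋₁ = 1, q₋₁ = 0):
  k = 0: a₀ = 10; p₀/q₀ = 10/1; p₀² − 119·q₀² = 100 − 119 = -19.
  k = 1: m = 10, d = 19, a = ⌊(10 + 10)/19⌋ = 1; p/q = (1·10 + 1)/(1·1 + 0) = 11/1; p² − 119·q² = 121 − 119 = 2.
  k = 2: m = 9, d = 2, a = ⌊(10 + 9)/2⌋ = 9; p/q = (9·11 + 10)/(9·1 + 1) = 109/10; p² − 119·q² = 11881 − 11900 = -19.
  k = 3: m = 9, d = 19, a = ⌊(10 + 9)/19⌋ = 1; p/q = (1·109 + 11)/(1·10 + 1) = 120/11; p² − 119·q² = 14400 − 14399 = 1.
  The first convergent with p² − 119·q² = 1 gives the fundamental solution (x₁, y₁) = (120, 11).
Step 2: Apply the recurrence (x_{n+1}, y_{n+1}) = (x₁x_n + 119y₁y_n, x₁y_n + y₁x_n) repeatedly.
  From (x_1, y_1) = (120, 11): x_2 = 120·120 + 119·11·11 = 28799; y_2 = 120·11 + 11·120 = 2640.
  From (x_2, y_2) = (28799, 2640): x_3 = 120·28799 + 119·11·2640 = 6911640; y_3 = 120·2640 + 11·28799 = 633589.
  From (x_3, y_3) = (6911640, 633589): x_4 = 120·6911640 + 119·11·633589 = 1658764801; y_4 = 120·633589 + 11·6911640 = 152058720.
Step 3: Verify x_4² - 119·y_4² = 2751500665036569601 - 2751500665036569600 = 1 (should be 1). ✓

(x_1, y_1) = (120, 11); (x_4, y_4) = (1658764801, 152058720).


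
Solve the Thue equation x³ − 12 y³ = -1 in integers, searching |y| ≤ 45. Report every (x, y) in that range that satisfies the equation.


The equation is x³ - 12y³ = -1. For fixed y, x³ = 12·y³ − 1, so a solution requires the RHS to be a perfect cube.
Strategy: iterate y from -45 to 45, compute RHS = 12·y³ − 1, and check whether it is a (positive or negative) perfect cube.
Check small values of y:
  y = 0: RHS = -1 = (-1)³ ⇒ x = -1 works.
  y = 1: RHS = 11 is not a perfect cube.
  y = -1: RHS = -13 is not a perfect cube.
  y = 2: RHS = 95 is not a perfect cube.
  y = -2: RHS = -97 is not a perfect cube.
  y = 3: RHS = 323 is not a perfect cube.
  y = -3: RHS = -325 is not a perfect cube.
Continuing the search up to |y| = 45 finds no further solutions beyond those listed.
Collected solutions: (-1, 0).

Solutions (with |y| ≤ 45): (-1, 0).


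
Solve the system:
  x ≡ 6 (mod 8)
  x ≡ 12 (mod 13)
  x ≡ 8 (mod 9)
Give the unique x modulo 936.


Moduli 8, 13, 9 are pairwise coprime; by CRT there is a unique solution modulo M = 8 · 13 · 9 = 936.
Solve pairwise, accumulating the modulus:
  Start with x ≡ 6 (mod 8).
  Combine with x ≡ 12 (mod 13): since gcd(8, 13) = 1, we get a unique residue mod 104.
    Write x = 6 + 8·t and substitute into x ≡ 12 (mod 13): 8·t ≡ 12 − 6 = 6 (mod 13).
    The inverse of 8 mod 13 is 5 (since 8·5 = 40 = 3·13 + 1), so t ≡ 5·6 = 30 ≡ 4 (mod 13).
    Then x = 6 + 8·4 = 38, valid modulo lcm(8, 13) = 104: x ≡ 38 (mod 104).
  Combine with x ≡ 8 (mod 9): since gcd(104, 9) = 1, we get a unique residue mod 936.
    Write x = 38 + 104·t and substitute into x ≡ 8 (mod 9): 104·t ≡ 8 − 38 = -30 (mod 9).
    Reduce coefficients mod 9: 5·t ≡ 6 (mod 9).
    The inverse of 5 mod 9 is 2 (since 5·2 = 10 = 1·9 + 1), so t ≡ 2·6 = 12 ≡ 3 (mod 9).
    Then x = 38 + 104·3 = 350, valid modulo lcm(104, 9) = 936: x ≡ 350 (mod 936).
Verify: 350 mod 8 = 6 ✓, 350 mod 13 = 12 ✓, 350 mod 9 = 8 ✓.

x ≡ 350 (mod 936).


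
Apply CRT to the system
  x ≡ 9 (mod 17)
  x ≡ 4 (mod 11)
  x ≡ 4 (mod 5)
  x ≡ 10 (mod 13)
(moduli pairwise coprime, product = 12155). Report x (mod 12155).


Product of moduli M = 17 · 11 · 5 · 13 = 12155.
Merge one congruence at a time:
  Start: x ≡ 9 (mod 17).
  Combine with x ≡ 4 (mod 11); new modulus lcm = 187.
    Write x = 9 + 17·t and substitute into x ≡ 4 (mod 11): 17·t ≡ 4 − 9 = -5 (mod 11).
    Reduce coefficients mod 11: 6·t ≡ 6 (mod 11).
    The inverse of 6 mod 11 is 2 (since 6·2 = 12 = 1·11 + 1), so t ≡ 2·6 = 12 ≡ 1 (mod 11).
    Then x = 9 + 17·1 = 26, valid modulo lcm(17, 11) = 187: x ≡ 26 (mod 187).
  Combine with x ≡ 4 (mod 5); new modulus lcm = 935.
    Write x = 26 + 187·t and substitute into x ≡ 4 (mod 5): 187·t ≡ 4 − 26 = -22 (mod 5).
    Reduce coefficients mod 5: 2·t ≡ 3 (mod 5).
    The inverse of 2 mod 5 is 3 (since 2·3 = 6 = 1·5 + 1), so t ≡ 3·3 = 9 ≡ 4 (mod 5).
    Then x = 26 + 187·4 = 774, valid modulo lcm(187, 5) = 935: x ≡ 774 (mod 935).
  Combine with x ≡ 10 (mod 13); new modulus lcm = 12155.
    Write x = 774 + 935·t and substitute into x ≡ 10 (mod 13): 935·t ≡ 10 − 774 = -764 (mod 13).
    Reduce coefficients mod 13: 12·t ≡ 3 (mod 13).
    The inverse of 12 mod 13 is 12 (since 12·12 = 144 = 11·13 + 1), so t ≡ 12·3 = 36 ≡ 10 (mod 13).
    Then x = 774 + 935·10 = 10124, valid modulo lcm(935, 13) = 12155: x ≡ 10124 (mod 12155).
Verify against each original: 10124 mod 17 = 9, 10124 mod 11 = 4, 10124 mod 5 = 4, 10124 mod 13 = 10.

x ≡ 10124 (mod 12155).


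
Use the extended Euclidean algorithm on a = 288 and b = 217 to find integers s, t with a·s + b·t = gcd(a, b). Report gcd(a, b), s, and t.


Euclidean algorithm on (288, 217) — divide until remainder is 0:
  288 = 1 · 217 + 71
  217 = 3 · 71 + 4
  71 = 17 · 4 + 3
  4 = 1 · 3 + 1
  3 = 3 · 1 + 0
gcd(288, 217) = 1.
Track Bezout coefficients alongside the remainders: start with r₀ = 288 = a·1 + b·0 (s = 1, t = 0) and r₁ = 217 = a·0 + b·1 (s = 0, t = 1); each new remainder r_{k+1} = r_{k-1} − q_k·r_k inherits s_{k+1} = s_{k-1} − q_k·s_k, t_{k+1} = t_{k-1} − q_k·t_k, so r_k = a·s_k + b·t_k at every step:
  q = 1: r = 71, s = 1 − 1·0 = 1, t = 0 − 1·1 = -1  (check: 288·1 + 217·(-1) = 71)
  q = 3: r = 4, s = 0 − 3·1 = -3, t = 1 − 3·(-1) = 4  (check: 288·(-3) + 217·4 = 4)
  q = 17: r = 3, s = 1 − 17·(-3) = 52, t = -1 − 17·4 = -69  (check: 288·52 + 217·(-69) = 3)
  q = 1: r = 1, s = -3 − 1·52 = -55, t = 4 − 1·(-69) = 73  (check: 288·(-55) + 217·73 = 1)
The row with r = 1 (the gcd) gives the Bezout coefficients s = -55, t = 73.
Result: 288 · (-55) + 217 · (73) = 1.

gcd(288, 217) = 1; s = -55, t = 73 (check: 288·(-55) + 217·73 = 1).


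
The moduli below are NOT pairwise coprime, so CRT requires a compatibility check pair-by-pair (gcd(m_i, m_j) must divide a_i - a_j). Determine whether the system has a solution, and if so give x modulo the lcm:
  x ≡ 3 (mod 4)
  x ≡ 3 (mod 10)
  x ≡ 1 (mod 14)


Moduli 4, 10, 14 are not pairwise coprime, so CRT works modulo lcm(m_i) when all pairwise compatibility conditions hold.
Pairwise compatibility: gcd(m_i, m_j) must divide a_i - a_j for every pair.
Merge one congruence at a time:
  Start: x ≡ 3 (mod 4).
  Combine with x ≡ 3 (mod 10): gcd(4, 10) = 2; 3 - 3 = 0, which IS divisible by 2, so compatible.
    Write x = 3 + 4·t and substitute into x ≡ 3 (mod 10): 4·t ≡ 3 − 3 = 0 (mod 10).
    Divide the congruence (and modulus) by g = 2: 2·t ≡ 0 (mod 5).
    The inverse of 2 mod 5 is 3 (since 2·3 = 6 = 1·5 + 1), so t ≡ 3·0 = 0 ≡ 0 (mod 5).
    Then x = 3 + 4·0 = 3, valid modulo lcm(4, 10) = 20: x ≡ 3 (mod 20).
  Combine with x ≡ 1 (mod 14): gcd(20, 14) = 2; 1 - 3 = -2, which IS divisible by 2, so compatible.
    Write x = 3 + 20·t and substitute into x ≡ 1 (mod 14): 20·t ≡ 1 − 3 = -2 (mod 14).
    Divide the congruence (and modulus) by g = 2: 10·t ≡ -1 (mod 7).
    Reduce coefficients mod 7: 3·t ≡ 6 (mod 7).
    The inverse of 3 mod 7 is 5 (since 3·5 = 15 = 2·7 + 1), so t ≡ 5·6 = 30 ≡ 2 (mod 7).
    Then x = 3 + 20·2 = 43, valid modulo lcm(20, 14) = 140: x ≡ 43 (mod 140).
Verify: 43 mod 4 = 3, 43 mod 10 = 3, 43 mod 14 = 1.

x ≡ 43 (mod 140).


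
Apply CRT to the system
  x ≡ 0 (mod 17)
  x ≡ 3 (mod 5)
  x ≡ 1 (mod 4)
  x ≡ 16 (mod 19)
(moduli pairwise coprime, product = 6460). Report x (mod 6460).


Product of moduli M = 17 · 5 · 4 · 19 = 6460.
Merge one congruence at a time:
  Start: x ≡ 0 (mod 17).
  Combine with x ≡ 3 (mod 5); new modulus lcm = 85.
    Write x = 0 + 17·t and substitute into x ≡ 3 (mod 5): 17·t ≡ 3 − 0 = 3 (mod 5).
    Reduce coefficients mod 5: 2·t ≡ 3 (mod 5).
    The inverse of 2 mod 5 is 3 (since 2·3 = 6 = 1·5 + 1), so t ≡ 3·3 = 9 ≡ 4 (mod 5).
    Then x = 0 + 17·4 = 68, valid modulo lcm(17, 5) = 85: x ≡ 68 (mod 85).
  Combine with x ≡ 1 (mod 4); new modulus lcm = 340.
    Write x = 68 + 85·t and substitute into x ≡ 1 (mod 4): 85·t ≡ 1 − 68 = -67 (mod 4).
    Reduce coefficients mod 4: 1·t ≡ 1 (mod 4).
    So t ≡ 1 (mod 4).
    Then x = 68 + 85·1 = 153, valid modulo lcm(85, 4) = 340: x ≡ 153 (mod 340).
  Combine with x ≡ 16 (mod 19); new modulus lcm = 6460.
    Write x = 153 + 340·t and substitute into x ≡ 16 (mod 19): 340·t ≡ 16 − 153 = -137 (mod 19).
    Reduce coefficients mod 19: 17·t ≡ 15 (mod 19).
    The inverse of 17 mod 19 is 9 (since 17·9 = 153 = 8·19 + 1), so t ≡ 9·15 = 135 ≡ 2 (mod 19).
    Then x = 153 + 340·2 = 833, valid modulo lcm(340, 19) = 6460: x ≡ 833 (mod 6460).
Verify against each original: 833 mod 17 = 0, 833 mod 5 = 3, 833 mod 4 = 1, 833 mod 19 = 16.

x ≡ 833 (mod 6460).


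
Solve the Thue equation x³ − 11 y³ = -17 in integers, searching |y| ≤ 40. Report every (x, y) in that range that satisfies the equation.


The equation is x³ - 11y³ = -17. For fixed y, x³ = 11·y³ − 17, so a solution requires the RHS to be a perfect cube.
Strategy: iterate y from -40 to 40, compute RHS = 11·y³ − 17, and check whether it is a (positive or negative) perfect cube.
Check small values of y:
  y = 0: RHS = -17 is not a perfect cube.
  y = 1: RHS = -6 is not a perfect cube.
  y = -1: RHS = -28 is not a perfect cube.
  y = 2: RHS = 71 is not a perfect cube.
  y = -2: RHS = -105 is not a perfect cube.
  y = 3: RHS = 280 is not a perfect cube.
  y = -3: RHS = -314 is not a perfect cube.
Continuing the search up to |y| = 40 finds no solutions either.
No (x, y) in the scanned range satisfies the equation.

No integer solutions with |y| ≤ 40.


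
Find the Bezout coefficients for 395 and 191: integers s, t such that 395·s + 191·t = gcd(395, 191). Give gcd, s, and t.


Euclidean algorithm on (395, 191) — divide until remainder is 0:
  395 = 2 · 191 + 13
  191 = 14 · 13 + 9
  13 = 1 · 9 + 4
  9 = 2 · 4 + 1
  4 = 4 · 1 + 0
gcd(395, 191) = 1.
Track Bezout coefficients alongside the remainders: start with r₀ = 395 = a·1 + b·0 (s = 1, t = 0) and r₁ = 191 = a·0 + b·1 (s = 0, t = 1); each new remainder r_{k+1} = r_{k-1} − q_k·r_k inherits s_{k+1} = s_{k-1} − q_k·s_k, t_{k+1} = t_{k-1} − q_k·t_k, so r_k = a·s_k + b·t_k at every step:
  q = 2: r = 13, s = 1 − 2·0 = 1, t = 0 − 2·1 = -2  (check: 395·1 + 191·(-2) = 13)
  q = 14: r = 9, s = 0 − 14·1 = -14, t = 1 − 14·(-2) = 29  (check: 395·(-14) + 191·29 = 9)
  q = 1: r = 4, s = 1 − 1·(-14) = 15, t = -2 − 1·29 = -31  (check: 395·15 + 191·(-31) = 4)
  q = 2: r = 1, s = -14 − 2·15 = -44, t = 29 − 2·(-31) = 91  (check: 395·(-44) + 191·91 = 1)
The row with r = 1 (the gcd) gives the Bezout coefficients s = -44, t = 91.
Result: 395 · (-44) + 191 · (91) = 1.

gcd(395, 191) = 1; s = -44, t = 91 (check: 395·(-44) + 191·91 = 1).


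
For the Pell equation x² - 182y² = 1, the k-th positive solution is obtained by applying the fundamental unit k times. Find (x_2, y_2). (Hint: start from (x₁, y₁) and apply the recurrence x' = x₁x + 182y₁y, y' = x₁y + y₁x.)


Step 1: Find the fundamental solution (x₁, y₁) of x² - 182y² = 1.
  Expand √182 as a continued fraction. a₀ = ⌊√182⌋ = 13; iterate m_{k+1} = d_k·a_k − m_k, d_{k+1} = (182 − m_{k+1}²)/d_k, a_{k+1} = ⌊(a₀ + m_{k+1})/d_{k+1}⌋ (starting m₀ = 0, d₀ = 1), with convergents p_k = a_k·p_{k-1} + p_{k-2}, q_k = a_k·q_{k-1} + q_{k-2} (p₋₁ = 1, q₋₁ = 0):
  k = 0: a₀ = 13; p₀/q₀ = 13/1; p₀² − 182·q₀² = 169 − 182 = -13.
  k = 1: m = 13, d = 13, a = ⌊(13 + 13)/13⌋ = 2; p/q = (2·13 + 1)/(2·1 + 0) = 27/2; p² − 182·q² = 729 − 728 = 1.
  The first convergent with p² − 182·q² = 1 gives the fundamental solution (x₁, y₁) = (27, 2).
Step 2: Apply the recurrence (x_{n+1}, y_{n+1}) = (x₁x_n + 182y₁y_n, x₁y_n + y₁x_n) repeatedly.
  From (x_1, y_1) = (27, 2): x_2 = 27·27 + 182·2·2 = 1457; y_2 = 27·2 + 2·27 = 108.
Step 3: Verify x_2² - 182·y_2² = 2122849 - 2122848 = 1 (should be 1). ✓

(x_1, y_1) = (27, 2); (x_2, y_2) = (1457, 108).


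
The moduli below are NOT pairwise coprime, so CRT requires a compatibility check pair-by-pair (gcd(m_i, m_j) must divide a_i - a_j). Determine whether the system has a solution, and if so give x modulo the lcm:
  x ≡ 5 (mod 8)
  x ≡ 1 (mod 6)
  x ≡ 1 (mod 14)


Moduli 8, 6, 14 are not pairwise coprime, so CRT works modulo lcm(m_i) when all pairwise compatibility conditions hold.
Pairwise compatibility: gcd(m_i, m_j) must divide a_i - a_j for every pair.
Merge one congruence at a time:
  Start: x ≡ 5 (mod 8).
  Combine with x ≡ 1 (mod 6): gcd(8, 6) = 2; 1 - 5 = -4, which IS divisible by 2, so compatible.
    Write x = 5 + 8·t and substitute into x ≡ 1 (mod 6): 8·t ≡ 1 − 5 = -4 (mod 6).
    Divide the congruence (and modulus) by g = 2: 4·t ≡ -2 (mod 3).
    Reduce coefficients mod 3: 1·t ≡ 1 (mod 3).
    So t ≡ 1 (mod 3).
    Then x = 5 + 8·1 = 13, valid modulo lcm(8, 6) = 24: x ≡ 13 (mod 24).
  Combine with x ≡ 1 (mod 14): gcd(24, 14) = 2; 1 - 13 = -12, which IS divisible by 2, so compatible.
    Write x = 13 + 24·t and substitute into x ≡ 1 (mod 14): 24·t ≡ 1 − 13 = -12 (mod 14).
    Divide the congruence (and modulus) by g = 2: 12·t ≡ -6 (mod 7).
    Reduce coefficients mod 7: 5·t ≡ 1 (mod 7).
    The inverse of 5 mod 7 is 3 (since 5·3 = 15 = 2·7 + 1), so t ≡ 3·1 = 3 ≡ 3 (mod 7).
    Then x = 13 + 24·3 = 85, valid modulo lcm(24, 14) = 168: x ≡ 85 (mod 168).
Verify: 85 mod 8 = 5, 85 mod 6 = 1, 85 mod 14 = 1.

x ≡ 85 (mod 168).


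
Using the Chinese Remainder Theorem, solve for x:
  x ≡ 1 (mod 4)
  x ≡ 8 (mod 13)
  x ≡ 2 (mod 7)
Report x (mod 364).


Moduli 4, 13, 7 are pairwise coprime; by CRT there is a unique solution modulo M = 4 · 13 · 7 = 364.
Solve pairwise, accumulating the modulus:
  Start with x ≡ 1 (mod 4).
  Combine with x ≡ 8 (mod 13): since gcd(4, 13) = 1, we get a unique residue mod 52.
    Write x = 1 + 4·t and substitute into x ≡ 8 (mod 13): 4·t ≡ 8 − 1 = 7 (mod 13).
    The inverse of 4 mod 13 is 10 (since 4·10 = 40 = 3·13 + 1), so t ≡ 10·7 = 70 ≡ 5 (mod 13).
    Then x = 1 + 4·5 = 21, valid modulo lcm(4, 13) = 52: x ≡ 21 (mod 52).
  Combine with x ≡ 2 (mod 7): since gcd(52, 7) = 1, we get a unique residue mod 364.
    Write x = 21 + 52·t and substitute into x ≡ 2 (mod 7): 52·t ≡ 2 − 21 = -19 (mod 7).
    Reduce coefficients mod 7: 3·t ≡ 2 (mod 7).
    The inverse of 3 mod 7 is 5 (since 3·5 = 15 = 2·7 + 1), so t ≡ 5·2 = 10 ≡ 3 (mod 7).
    Then x = 21 + 52·3 = 177, valid modulo lcm(52, 7) = 364: x ≡ 177 (mod 364).
Verify: 177 mod 4 = 1 ✓, 177 mod 13 = 8 ✓, 177 mod 7 = 2 ✓.

x ≡ 177 (mod 364).


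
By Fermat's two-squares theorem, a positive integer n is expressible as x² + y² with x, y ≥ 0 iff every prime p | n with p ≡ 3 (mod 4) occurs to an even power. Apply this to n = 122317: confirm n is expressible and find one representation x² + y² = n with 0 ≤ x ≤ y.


Step 1: Factor n = 122317 = 13 · 97^2.
Step 2: Check the mod-4 condition on each prime factor: 13 ≡ 1 (mod 4), exponent 1; 97 ≡ 1 (mod 4), exponent 2.
All primes ≡ 3 (mod 4) appear to even exponent (or don't appear), so by the two-squares theorem n IS expressible as a sum of two squares.
Step 3: Build a representation. Here n = 13 · 97 · 97 is a product of primes ≡ 1 (mod 4). Each prime p ≡ 1 (mod 4) is itself a sum of two squares; find a² by testing p − a² for a perfect square:
  13: 13 − 1² = 12, 13 − 2² = 9 = 3² ⇒ 13 = 2² + 3².
  97: 97 − 1² = 96, 97 − 2² = 93, 97 − 3² = 88, 97 − 4² = 81 = 9² ⇒ 97 = 4² + 9².
  Combine using the Brahmagupta–Fibonacci identity (a² + b²)(c² + d²) = (ac − bd)² + (ad + bc)² = (ac + bd)² + (ad − bc)²:
  13 · 97 = 1261: from (2² + 3²)(4² + 9²), take (2·4 − 3·9, 2·9 + 3·4) = (8 − 27, 18 + 12) = (-19, 30); dropping signs (only squares matter) gives (19, 30); check 19² + 30² = 361 + 900 = 1261 ✓.
  1261 · 97 = 122317: from (19² + 30²)(4² + 9²), take (19·4 − 30·9, 19·9 + 30·4) = (76 − 270, 171 + 120) = (-194, 291); dropping signs (only squares matter) gives (194, 291); check 194² + 291² = 37636 + 84681 = 122317 ✓.
Step 4: Order so x ≤ y and verify: 194² + 291² = 37636 + 84681 = 122317 = n. ✓

n = 122317 = 194² + 291² (one valid representation with x ≤ y).


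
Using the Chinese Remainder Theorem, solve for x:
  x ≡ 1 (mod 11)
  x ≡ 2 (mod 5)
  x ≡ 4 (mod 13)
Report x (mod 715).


Moduli 11, 5, 13 are pairwise coprime; by CRT there is a unique solution modulo M = 11 · 5 · 13 = 715.
Solve pairwise, accumulating the modulus:
  Start with x ≡ 1 (mod 11).
  Combine with x ≡ 2 (mod 5): since gcd(11, 5) = 1, we get a unique residue mod 55.
    Write x = 1 + 11·t and substitute into x ≡ 2 (mod 5): 11·t ≡ 2 − 1 = 1 (mod 5).
    Reduce coefficients mod 5: 1·t ≡ 1 (mod 5).
    So t ≡ 1 (mod 5).
    Then x = 1 + 11·1 = 12, valid modulo lcm(11, 5) = 55: x ≡ 12 (mod 55).
  Combine with x ≡ 4 (mod 13): since gcd(55, 13) = 1, we get a unique residue mod 715.
    Write x = 12 + 55·t and substitute into x ≡ 4 (mod 13): 55·t ≡ 4 − 12 = -8 (mod 13).
    Reduce coefficients mod 13: 3·t ≡ 5 (mod 13).
    The inverse of 3 mod 13 is 9 (since 3·9 = 27 = 2·13 + 1), so t ≡ 9·5 = 45 ≡ 6 (mod 13).
    Then x = 12 + 55·6 = 342, valid modulo lcm(55, 13) = 715: x ≡ 342 (mod 715).
Verify: 342 mod 11 = 1 ✓, 342 mod 5 = 2 ✓, 342 mod 13 = 4 ✓.

x ≡ 342 (mod 715).


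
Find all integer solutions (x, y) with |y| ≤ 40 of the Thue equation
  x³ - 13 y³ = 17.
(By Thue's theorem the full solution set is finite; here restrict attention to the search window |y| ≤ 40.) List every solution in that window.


The equation is x³ - 13y³ = 17. For fixed y, x³ = 13·y³ + 17, so a solution requires the RHS to be a perfect cube.
Strategy: iterate y from -40 to 40, compute RHS = 13·y³ + 17, and check whether it is a (positive or negative) perfect cube.
Check small values of y:
  y = 0: RHS = 17 is not a perfect cube.
  y = 1: RHS = 30 is not a perfect cube.
  y = -1: RHS = 4 is not a perfect cube.
  y = 2: RHS = 121 is not a perfect cube.
  y = -2: RHS = -87 is not a perfect cube.
  y = 3: RHS = 368 is not a perfect cube.
  y = -3: RHS = -334 is not a perfect cube.
Continuing the search up to |y| = 40 finds no solutions either.
No (x, y) in the scanned range satisfies the equation.

No integer solutions with |y| ≤ 40.


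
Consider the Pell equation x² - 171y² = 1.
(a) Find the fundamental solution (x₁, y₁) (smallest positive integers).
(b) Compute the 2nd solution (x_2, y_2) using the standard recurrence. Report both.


Step 1: Find the fundamental solution (x₁, y₁) of x² - 171y² = 1.
  Expand √171 as a continued fraction. a₀ = ⌊√171⌋ = 13; iterate m_{k+1} = d_k·a_k − m_k, d_{k+1} = (171 − m_{k+1}²)/d_k, a_{k+1} = ⌊(a₀ + m_{k+1})/d_{k+1}⌋ (starting m₀ = 0, d₀ = 1), with convergents p_k = a_k·p_{k-1} + p_{k-2}, q_k = a_k·q_{k-1} + q_{k-2} (p₋₁ = 1, q₋₁ = 0):
  k = 0: a₀ = 13; p₀/q₀ = 13/1; p₀² − 171·q₀² = 169 − 171 = -2.
  k = 1: m = 13, d = 2, a = ⌊(13 + 13)/2⌋ = 13; p/q = (13·13 + 1)/(13·1 + 0) = 170/13; p² − 171·q² = 28900 − 28899 = 1.
  The first convergent with p² − 171·q² = 1 gives the fundamental solution (x₁, y₁) = (170, 13).
Step 2: Apply the recurrence (x_{n+1}, y_{n+1}) = (x₁x_n + 171y₁y_n, x₁y_n + y₁x_n) repeatedly.
  From (x_1, y_1) = (170, 13): x_2 = 170·170 + 171·13·13 = 57799; y_2 = 170·13 + 13·170 = 4420.
Step 3: Verify x_2² - 171·y_2² = 3340724401 - 3340724400 = 1 (should be 1). ✓

(x_1, y_1) = (170, 13); (x_2, y_2) = (57799, 4420).


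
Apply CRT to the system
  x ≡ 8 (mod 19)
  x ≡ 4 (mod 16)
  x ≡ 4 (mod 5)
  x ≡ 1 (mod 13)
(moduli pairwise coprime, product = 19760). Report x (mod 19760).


Product of moduli M = 19 · 16 · 5 · 13 = 19760.
Merge one congruence at a time:
  Start: x ≡ 8 (mod 19).
  Combine with x ≡ 4 (mod 16); new modulus lcm = 304.
    Write x = 8 + 19·t and substitute into x ≡ 4 (mod 16): 19·t ≡ 4 − 8 = -4 (mod 16).
    Reduce coefficients mod 16: 3·t ≡ 12 (mod 16).
    The inverse of 3 mod 16 is 11 (since 3·11 = 33 = 2·16 + 1), so t ≡ 11·12 = 132 ≡ 4 (mod 16).
    Then x = 8 + 19·4 = 84, valid modulo lcm(19, 16) = 304: x ≡ 84 (mod 304).
  Combine with x ≡ 4 (mod 5); new modulus lcm = 1520.
    Write x = 84 + 304·t and substitute into x ≡ 4 (mod 5): 304·t ≡ 4 − 84 = -80 (mod 5).
    Reduce coefficients mod 5: 4·t ≡ 0 (mod 5).
    The inverse of 4 mod 5 is 4 (since 4·4 = 16 = 3·5 + 1), so t ≡ 4·0 = 0 ≡ 0 (mod 5).
    Then x = 84 + 304·0 = 84, valid modulo lcm(304, 5) = 1520: x ≡ 84 (mod 1520).
  Combine with x ≡ 1 (mod 13); new modulus lcm = 19760.
    Write x = 84 + 1520·t and substitute into x ≡ 1 (mod 13): 1520·t ≡ 1 − 84 = -83 (mod 13).
    Reduce coefficients mod 13: 12·t ≡ 8 (mod 13).
    The inverse of 12 mod 13 is 12 (since 12·12 = 144 = 11·13 + 1), so t ≡ 12·8 = 96 ≡ 5 (mod 13).
    Then x = 84 + 1520·5 = 7684, valid modulo lcm(1520, 13) = 19760: x ≡ 7684 (mod 19760).
Verify against each original: 7684 mod 19 = 8, 7684 mod 16 = 4, 7684 mod 5 = 4, 7684 mod 13 = 1.

x ≡ 7684 (mod 19760).


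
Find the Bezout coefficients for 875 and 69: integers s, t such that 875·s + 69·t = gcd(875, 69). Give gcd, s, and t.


Euclidean algorithm on (875, 69) — divide until remainder is 0:
  875 = 12 · 69 + 47
  69 = 1 · 47 + 22
  47 = 2 · 22 + 3
  22 = 7 · 3 + 1
  3 = 3 · 1 + 0
gcd(875, 69) = 1.
Track Bezout coefficients alongside the remainders: start with r₀ = 875 = a·1 + b·0 (s = 1, t = 0) and r₁ = 69 = a·0 + b·1 (s = 0, t = 1); each new remainder r_{k+1} = r_{k-1} − q_k·r_k inherits s_{k+1} = s_{k-1} − q_k·s_k, t_{k+1} = t_{k-1} − q_k·t_k, so r_k = a·s_k + b·t_k at every step:
  q = 12: r = 47, s = 1 − 12·0 = 1, t = 0 − 12·1 = -12  (check: 875·1 + 69·(-12) = 47)
  q = 1: r = 22, s = 0 − 1·1 = -1, t = 1 − 1·(-12) = 13  (check: 875·(-1) + 69·13 = 22)
  q = 2: r = 3, s = 1 − 2·(-1) = 3, t = -12 − 2·13 = -38  (check: 875·3 + 69·(-38) = 3)
  q = 7: r = 1, s = -1 − 7·3 = -22, t = 13 − 7·(-38) = 279  (check: 875·(-22) + 69·279 = 1)
The row with r = 1 (the gcd) gives the Bezout coefficients s = -22, t = 279.
Result: 875 · (-22) + 69 · (279) = 1.

gcd(875, 69) = 1; s = -22, t = 279 (check: 875·(-22) + 69·279 = 1).


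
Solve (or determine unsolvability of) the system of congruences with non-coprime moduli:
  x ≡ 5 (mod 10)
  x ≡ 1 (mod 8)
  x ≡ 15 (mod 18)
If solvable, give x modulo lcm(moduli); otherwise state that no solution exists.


Moduli 10, 8, 18 are not pairwise coprime, so CRT works modulo lcm(m_i) when all pairwise compatibility conditions hold.
Pairwise compatibility: gcd(m_i, m_j) must divide a_i - a_j for every pair.
Merge one congruence at a time:
  Start: x ≡ 5 (mod 10).
  Combine with x ≡ 1 (mod 8): gcd(10, 8) = 2; 1 - 5 = -4, which IS divisible by 2, so compatible.
    Write x = 5 + 10·t and substitute into x ≡ 1 (mod 8): 10·t ≡ 1 − 5 = -4 (mod 8).
    Divide the congruence (and modulus) by g = 2: 5·t ≡ -2 (mod 4).
    Reduce coefficients mod 4: 1·t ≡ 2 (mod 4).
    So t ≡ 2 (mod 4).
    Then x = 5 + 10·2 = 25, valid modulo lcm(10, 8) = 40: x ≡ 25 (mod 40).
  Combine with x ≡ 15 (mod 18): gcd(40, 18) = 2; 15 - 25 = -10, which IS divisible by 2, so compatible.
    Write x = 25 + 40·t and substitute into x ≡ 15 (mod 18): 40·t ≡ 15 − 25 = -10 (mod 18).
    Divide the congruence (and modulus) by g = 2: 20·t ≡ -5 (mod 9).
    Reduce coefficients mod 9: 2·t ≡ 4 (mod 9).
    The inverse of 2 mod 9 is 5 (since 2·5 = 10 = 1·9 + 1), so t ≡ 5·4 = 20 ≡ 2 (mod 9).
    Then x = 25 + 40·2 = 105, valid modulo lcm(40, 18) = 360: x ≡ 105 (mod 360).
Verify: 105 mod 10 = 5, 105 mod 8 = 1, 105 mod 18 = 15.

x ≡ 105 (mod 360).


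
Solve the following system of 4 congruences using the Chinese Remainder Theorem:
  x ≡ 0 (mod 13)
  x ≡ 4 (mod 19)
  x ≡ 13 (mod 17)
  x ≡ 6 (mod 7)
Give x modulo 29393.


Product of moduli M = 13 · 19 · 17 · 7 = 29393.
Merge one congruence at a time:
  Start: x ≡ 0 (mod 13).
  Combine with x ≡ 4 (mod 19); new modulus lcm = 247.
    Write x = 0 + 13·t and substitute into x ≡ 4 (mod 19): 13·t ≡ 4 − 0 = 4 (mod 19).
    The inverse of 13 mod 19 is 3 (since 13·3 = 39 = 2·19 + 1), so t ≡ 3·4 = 12 ≡ 12 (mod 19).
    Then x = 0 + 13·12 = 156, valid modulo lcm(13, 19) = 247: x ≡ 156 (mod 247).
  Combine with x ≡ 13 (mod 17); new modulus lcm = 4199.
    Write x = 156 + 247·t and substitute into x ≡ 13 (mod 17): 247·t ≡ 13 − 156 = -143 (mod 17).
    Reduce coefficients mod 17: 9·t ≡ 10 (mod 17).
    The inverse of 9 mod 17 is 2 (since 9·2 = 18 = 1·17 + 1), so t ≡ 2·10 = 20 ≡ 3 (mod 17).
    Then x = 156 + 247·3 = 897, valid modulo lcm(247, 17) = 4199: x ≡ 897 (mod 4199).
  Combine with x ≡ 6 (mod 7); new modulus lcm = 29393.
    Write x = 897 + 4199·t and substitute into x ≡ 6 (mod 7): 4199·t ≡ 6 − 897 = -891 (mod 7).
    Reduce coefficients mod 7: 6·t ≡ 5 (mod 7).
    The inverse of 6 mod 7 is 6 (since 6·6 = 36 = 5·7 + 1), so t ≡ 6·5 = 30 ≡ 2 (mod 7).
    Then x = 897 + 4199·2 = 9295, valid modulo lcm(4199, 7) = 29393: x ≡ 9295 (mod 29393).
Verify against each original: 9295 mod 13 = 0, 9295 mod 19 = 4, 9295 mod 17 = 13, 9295 mod 7 = 6.

x ≡ 9295 (mod 29393).


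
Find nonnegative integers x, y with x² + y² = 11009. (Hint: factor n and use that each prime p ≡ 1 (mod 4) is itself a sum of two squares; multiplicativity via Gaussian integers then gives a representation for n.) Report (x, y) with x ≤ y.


Step 1: Factor n = 11009 = 101 · 109.
Step 2: Check the mod-4 condition on each prime factor: 101 ≡ 1 (mod 4), exponent 1; 109 ≡ 1 (mod 4), exponent 1.
All primes ≡ 3 (mod 4) appear to even exponent (or don't appear), so by the two-squares theorem n IS expressible as a sum of two squares.
Step 3: Build a representation. Here n = 101 · 109 is a product of primes ≡ 1 (mod 4). Each prime p ≡ 1 (mod 4) is itself a sum of two squares; find a² by testing p − a² for a perfect square:
  101: 101 − 1² = 100 = 10² ⇒ 101 = 1² + 10².
  109: 109 − 1² = 108, 109 − 2² = 105, 109 − 3² = 100 = 10² ⇒ 109 = 3² + 10².
  Combine using the Brahmagupta–Fibonacci identity (a² + b²)(c² + d²) = (ac − bd)² + (ad + bc)² = (ac + bd)² + (ad − bc)²:
  101 · 109 = 11009: from (1² + 10²)(3² + 10²), take (1·3 − 10·10, 1·10 + 10·3) = (3 − 100, 10 + 30) = (-97, 40); dropping signs (only squares matter) gives (97, 40); check 97² + 40² = 9409 + 1600 = 11009 ✓.
Step 4: Order so x ≤ y and verify: 40² + 97² = 1600 + 9409 = 11009 = n. ✓

n = 11009 = 40² + 97² (one valid representation with x ≤ y).


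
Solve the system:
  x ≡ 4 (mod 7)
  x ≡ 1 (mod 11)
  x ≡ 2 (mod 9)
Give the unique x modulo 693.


Moduli 7, 11, 9 are pairwise coprime; by CRT there is a unique solution modulo M = 7 · 11 · 9 = 693.
Solve pairwise, accumulating the modulus:
  Start with x ≡ 4 (mod 7).
  Combine with x ≡ 1 (mod 11): since gcd(7, 11) = 1, we get a unique residue mod 77.
    Write x = 4 + 7·t and substitute into x ≡ 1 (mod 11): 7·t ≡ 1 − 4 = -3 (mod 11).
    Reduce coefficients mod 11: 7·t ≡ 8 (mod 11).
    The inverse of 7 mod 11 is 8 (since 7·8 = 56 = 5·11 + 1), so t ≡ 8·8 = 64 ≡ 9 (mod 11).
    Then x = 4 + 7·9 = 67, valid modulo lcm(7, 11) = 77: x ≡ 67 (mod 77).
  Combine with x ≡ 2 (mod 9): since gcd(77, 9) = 1, we get a unique residue mod 693.
    Write x = 67 + 77·t and substitute into x ≡ 2 (mod 9): 77·t ≡ 2 − 67 = -65 (mod 9).
    Reduce coefficients mod 9: 5·t ≡ 7 (mod 9).
    The inverse of 5 mod 9 is 2 (since 5·2 = 10 = 1·9 + 1), so t ≡ 2·7 = 14 ≡ 5 (mod 9).
    Then x = 67 + 77·5 = 452, valid modulo lcm(77, 9) = 693: x ≡ 452 (mod 693).
Verify: 452 mod 7 = 4 ✓, 452 mod 11 = 1 ✓, 452 mod 9 = 2 ✓.

x ≡ 452 (mod 693).


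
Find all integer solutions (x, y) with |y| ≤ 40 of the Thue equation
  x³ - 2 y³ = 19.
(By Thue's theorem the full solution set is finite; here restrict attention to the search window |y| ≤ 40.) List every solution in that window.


The equation is x³ - 2y³ = 19. For fixed y, x³ = 2·y³ + 19, so a solution requires the RHS to be a perfect cube.
Strategy: iterate y from -40 to 40, compute RHS = 2·y³ + 19, and check whether it is a (positive or negative) perfect cube.
Check small values of y:
  y = 0: RHS = 19 is not a perfect cube.
  y = 1: RHS = 21 is not a perfect cube.
  y = -1: RHS = 17 is not a perfect cube.
  y = 2: RHS = 35 is not a perfect cube.
  y = -2: RHS = 3 is not a perfect cube.
  y = 3: RHS = 73 is not a perfect cube.
  y = -3: RHS = -35 is not a perfect cube.
Continuing the search up to |y| = 40 finds no solutions either.
No (x, y) in the scanned range satisfies the equation.

No integer solutions with |y| ≤ 40.


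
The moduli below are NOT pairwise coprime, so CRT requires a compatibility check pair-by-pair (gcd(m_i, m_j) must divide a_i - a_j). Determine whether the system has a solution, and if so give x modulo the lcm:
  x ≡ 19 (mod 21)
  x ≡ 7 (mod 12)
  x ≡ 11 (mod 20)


Moduli 21, 12, 20 are not pairwise coprime, so CRT works modulo lcm(m_i) when all pairwise compatibility conditions hold.
Pairwise compatibility: gcd(m_i, m_j) must divide a_i - a_j for every pair.
Merge one congruence at a time:
  Start: x ≡ 19 (mod 21).
  Combine with x ≡ 7 (mod 12): gcd(21, 12) = 3; 7 - 19 = -12, which IS divisible by 3, so compatible.
    Write x = 19 + 21·t and substitute into x ≡ 7 (mod 12): 21·t ≡ 7 − 19 = -12 (mod 12).
    Divide the congruence (and modulus) by g = 3: 7·t ≡ -4 (mod 4).
    Reduce coefficients mod 4: 3·t ≡ 0 (mod 4).
    The inverse of 3 mod 4 is 3 (since 3·3 = 9 = 2·4 + 1), so t ≡ 3·0 = 0 ≡ 0 (mod 4).
    Then x = 19 + 21·0 = 19, valid modulo lcm(21, 12) = 84: x ≡ 19 (mod 84).
  Combine with x ≡ 11 (mod 20): gcd(84, 20) = 4; 11 - 19 = -8, which IS divisible by 4, so compatible.
    Write x = 19 + 84·t and substitute into x ≡ 11 (mod 20): 84·t ≡ 11 − 19 = -8 (mod 20).
    Divide the congruence (and modulus) by g = 4: 21·t ≡ -2 (mod 5).
    Reduce coefficients mod 5: 1·t ≡ 3 (mod 5).
    So t ≡ 3 (mod 5).
    Then x = 19 + 84·3 = 271, valid modulo lcm(84, 20) = 420: x ≡ 271 (mod 420).
Verify: 271 mod 21 = 19, 271 mod 12 = 7, 271 mod 20 = 11.

x ≡ 271 (mod 420).


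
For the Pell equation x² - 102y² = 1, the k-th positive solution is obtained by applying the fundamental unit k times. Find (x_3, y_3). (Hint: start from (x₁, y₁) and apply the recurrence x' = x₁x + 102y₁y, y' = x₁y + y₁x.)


Step 1: Find the fundamental solution (x₁, y₁) of x² - 102y² = 1.
  Expand √102 as a continued fraction. a₀ = ⌊√102⌋ = 10; iterate m_{k+1} = d_k·a_k − m_k, d_{k+1} = (102 − m_{k+1}²)/d_k, a_{k+1} = ⌊(a₀ + m_{k+1})/d_{k+1}⌋ (starting m₀ = 0, d₀ = 1), with convergents p_k = a_k·p_{k-1} + p_{k-2}, q_k = a_k·q_{k-1} + q_{k-2} (p₋₁ = 1, q₋₁ = 0):
  k = 0: a₀ = 10; p₀/q₀ = 10/1; p₀² − 102·q₀² = 100 − 102 = -2.
  k = 1: m = 10, d = 2, a = ⌊(10 + 10)/2⌋ = 10; p/q = (10·10 + 1)/(10·1 + 0) = 101/10; p² − 102·q² = 10201 − 10200 = 1.
  The first convergent with p² − 102·q² = 1 gives the fundamental solution (x₁, y₁) = (101, 10).
Step 2: Apply the recurrence (x_{n+1}, y_{n+1}) = (x₁x_n + 102y₁y_n, x₁y_n + y₁x_n) repeatedly.
  From (x_1, y_1) = (101, 10): x_2 = 101·101 + 102·10·10 = 20401; y_2 = 101·10 + 10·101 = 2020.
  From (x_2, y_2) = (20401, 2020): x_3 = 101·20401 + 102·10·2020 = 4120901; y_3 = 101·2020 + 10·20401 = 408030.
Step 3: Verify x_3² - 102·y_3² = 16981825051801 - 16981825051800 = 1 (should be 1). ✓

(x_1, y_1) = (101, 10); (x_3, y_3) = (4120901, 408030).
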